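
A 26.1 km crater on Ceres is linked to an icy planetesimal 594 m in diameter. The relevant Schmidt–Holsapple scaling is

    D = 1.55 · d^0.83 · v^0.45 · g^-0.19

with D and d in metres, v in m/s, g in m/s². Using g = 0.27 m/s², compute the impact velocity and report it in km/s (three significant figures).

Rearranging for v: v = [D / (1.55 · 594^0.83 · 0.27^-0.19)]^(1/0.45).
D = 26100 m.
594^0.83 = 200.6
0.27^-0.19 = 1.282
Denominator = 1.55 × 200.6 × 1.282 = 398.6
D / 398.6 = 26100 / 398.6 = 65.48
v = 65.48^(1/0.45) = 65.48^2.2222 = 10858 m/s

v ≈ 10.9 km/s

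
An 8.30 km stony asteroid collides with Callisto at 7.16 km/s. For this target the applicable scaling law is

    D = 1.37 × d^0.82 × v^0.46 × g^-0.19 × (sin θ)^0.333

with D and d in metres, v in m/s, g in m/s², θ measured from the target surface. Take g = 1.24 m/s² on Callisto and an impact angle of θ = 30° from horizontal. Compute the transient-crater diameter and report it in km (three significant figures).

In SI units: d = 8300 m, v = 7160 m/s.
d^0.82 = 8300^0.82 = 1635
v^0.46 = 7160^0.46 = 59.33
g^-0.19 = 1.24^-0.19 = 0.9600
(sin 30°)^0.333 = 0.5000^0.333 = 0.7939
D = 1.37 × 1635 × 59.33 × 0.9600 × 0.7939 = 1.013 × 10^5 m
   = 101.3 km

D ≈ 101 km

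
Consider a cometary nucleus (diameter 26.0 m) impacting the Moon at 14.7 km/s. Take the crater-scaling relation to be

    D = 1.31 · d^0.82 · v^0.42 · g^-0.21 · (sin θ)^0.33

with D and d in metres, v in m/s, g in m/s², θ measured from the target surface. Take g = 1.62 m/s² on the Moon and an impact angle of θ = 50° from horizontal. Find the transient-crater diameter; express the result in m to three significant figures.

D ≈ 882 m

In SI units: v = 14700 m/s.
d^0.82 = 26^0.82 = 14.46
v^0.42 = 14700^0.42 = 56.27
g^-0.21 = 1.62^-0.21 = 0.9037
(sin 50°)^0.33 = 0.7660^0.33 = 0.9158
D = 1.31 × 14.46 × 56.27 × 0.9037 × 0.9158 = 882.1 m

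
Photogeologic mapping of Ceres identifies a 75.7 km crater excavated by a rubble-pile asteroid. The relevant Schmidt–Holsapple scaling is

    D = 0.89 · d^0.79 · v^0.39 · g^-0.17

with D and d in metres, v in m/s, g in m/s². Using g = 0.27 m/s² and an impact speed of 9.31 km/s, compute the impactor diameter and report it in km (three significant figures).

d ≈ 14.4 km

Rearranging for d: d = [D / (0.89 · 9310^0.39 · 0.27^-0.17)]^(1/0.79).
D = 75700 m.
9310^0.39 = 35.31
0.27^-0.17 = 1.249
Denominator = 0.89 × 35.31 × 1.249 = 39.25
D / 39.25 = 75700 / 39.25 = 1929
d = 1929^(1/0.79) = 1929^1.2658 = 14407 m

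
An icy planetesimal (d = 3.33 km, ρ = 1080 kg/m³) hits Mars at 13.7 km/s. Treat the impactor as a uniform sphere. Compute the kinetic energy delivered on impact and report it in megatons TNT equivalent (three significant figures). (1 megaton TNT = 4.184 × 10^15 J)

d = 3330 m; v = 13700 m/s.
Mass m = (π/6) ρ d³ = (π/6) × 1080 × (3330)³ = 2.088 × 10^13 kg
E = ½ m v² = 0.5 × 2.088 × 10^13 × (13700)² = 1.959 × 10^21 J
   = 1.959 × 10^21 / 4.184×10^15 = 4.682 × 10^5 Mt

E ≈ 4.68 × 10^5 Mt TNT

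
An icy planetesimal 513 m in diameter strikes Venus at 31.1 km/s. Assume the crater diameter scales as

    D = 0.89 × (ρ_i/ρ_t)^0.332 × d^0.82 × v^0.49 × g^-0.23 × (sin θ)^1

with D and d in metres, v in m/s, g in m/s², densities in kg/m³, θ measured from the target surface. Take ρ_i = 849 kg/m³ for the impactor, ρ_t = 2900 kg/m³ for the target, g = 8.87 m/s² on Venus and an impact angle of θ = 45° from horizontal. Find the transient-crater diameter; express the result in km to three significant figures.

In SI units: v = 31100 m/s.
(ρ_i/ρ_t)^0.332 = (849/2900)^0.332 = 0.6651
d^0.82 = 513^0.82 = 166.8
v^0.49 = 31100^0.49 = 159.0
g^-0.23 = 8.87^-0.23 = 0.6053
(sin 45°)^1 = 0.7071^1 = 0.7071
D = 0.89 × 0.6651 × 166.8 × 159.0 × 0.6053 × 0.7071 = 6719 m
   = 6.719 km

D ≈ 6.72 km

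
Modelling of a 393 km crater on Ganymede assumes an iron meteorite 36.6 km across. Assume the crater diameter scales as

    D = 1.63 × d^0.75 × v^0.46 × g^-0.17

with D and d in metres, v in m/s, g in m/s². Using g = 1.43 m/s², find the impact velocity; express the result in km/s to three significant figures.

v ≈ 20.8 km/s

Rearranging for v: v = [D / (1.63 · 36600^0.75 · 1.43^-0.17)]^(1/0.46).
D = 393000 m.
36600^0.75 = 2646
1.43^-0.17 = 0.9410
Denominator = 1.63 × 2646 × 0.9410 = 4059
D / 4059 = 393000 / 4059 = 96.82
v = 96.82^(1/0.46) = 96.82^2.1739 = 20763 m/s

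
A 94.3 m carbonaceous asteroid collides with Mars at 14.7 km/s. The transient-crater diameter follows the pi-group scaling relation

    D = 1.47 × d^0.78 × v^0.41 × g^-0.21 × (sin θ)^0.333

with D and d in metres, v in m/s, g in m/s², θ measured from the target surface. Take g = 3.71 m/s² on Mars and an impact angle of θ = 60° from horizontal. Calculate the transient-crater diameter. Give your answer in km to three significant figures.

D ≈ 1.89 km

In SI units: v = 14700 m/s.
d^0.78 = 94.3^0.78 = 34.68
v^0.41 = 14700^0.41 = 51.12
g^-0.21 = 3.71^-0.21 = 0.7593
(sin 60°)^0.333 = 0.8660^0.333 = 0.9532
D = 1.47 × 34.68 × 51.12 × 0.7593 × 0.9532 = 1886 m
   = 1.886 km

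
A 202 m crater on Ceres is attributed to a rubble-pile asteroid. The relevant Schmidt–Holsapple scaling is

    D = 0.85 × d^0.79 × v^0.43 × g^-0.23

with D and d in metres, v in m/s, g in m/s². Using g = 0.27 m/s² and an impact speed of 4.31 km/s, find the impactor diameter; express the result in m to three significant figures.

Rearranging for d: d = [D / (0.85 · 4310^0.43 · 0.27^-0.23)]^(1/0.79).
4310^0.43 = 36.54
0.27^-0.23 = 1.351
Denominator = 0.85 × 36.54 × 1.351 = 41.96
D / 41.96 = 202 / 41.96 = 4.814
d = 4.814^(1/0.79) = 4.814^1.2658 = 7.310 m

d ≈ 7.31 m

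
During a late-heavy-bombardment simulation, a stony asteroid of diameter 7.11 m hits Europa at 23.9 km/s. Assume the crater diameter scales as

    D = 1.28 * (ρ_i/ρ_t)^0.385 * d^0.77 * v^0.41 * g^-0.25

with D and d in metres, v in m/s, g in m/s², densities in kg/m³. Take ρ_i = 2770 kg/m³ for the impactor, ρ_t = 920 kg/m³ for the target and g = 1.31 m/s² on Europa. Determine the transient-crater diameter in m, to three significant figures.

In SI units: v = 23900 m/s.
(ρ_i/ρ_t)^0.385 = (2770/920)^0.385 = 1.529
d^0.77 = 7.11^0.77 = 4.528
v^0.41 = 23900^0.41 = 62.39
g^-0.25 = 1.31^-0.25 = 0.9347
D = 1.28 × 1.529 × 4.528 × 62.39 × 0.9347 = 516.8 m

D ≈ 517 m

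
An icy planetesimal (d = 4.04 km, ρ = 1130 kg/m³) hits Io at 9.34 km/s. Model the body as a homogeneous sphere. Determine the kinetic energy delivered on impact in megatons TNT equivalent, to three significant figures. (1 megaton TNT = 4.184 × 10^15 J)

d = 4040 m; v = 9340 m/s.
Mass m = (π/6) ρ d³ = (π/6) × 1130 × (4040)³ = 3.901 × 10^13 kg
E = ½ m v² = 0.5 × 3.901 × 10^13 × (9340)² = 1.702 × 10^21 J
   = 1.702 × 10^21 / 4.184×10^15 = 4.068 × 10^5 Mt

E ≈ 4.07 × 10^5 Mt TNT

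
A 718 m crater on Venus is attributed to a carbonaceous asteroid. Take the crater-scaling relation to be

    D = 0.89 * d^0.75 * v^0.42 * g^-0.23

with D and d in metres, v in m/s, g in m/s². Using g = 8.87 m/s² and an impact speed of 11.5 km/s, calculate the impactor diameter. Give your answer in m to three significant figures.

d ≈ 78.0 m

Rearranging for d: d = [D / (0.89 · 11500^0.42 · 8.87^-0.23)]^(1/0.75).
11500^0.42 = 50.76
8.87^-0.23 = 0.6053
Denominator = 0.89 × 50.76 × 0.6053 = 27.35
D / 27.35 = 718 / 27.35 = 26.25
d = 26.25^(1/0.75) = 26.25^1.3333 = 78.01 m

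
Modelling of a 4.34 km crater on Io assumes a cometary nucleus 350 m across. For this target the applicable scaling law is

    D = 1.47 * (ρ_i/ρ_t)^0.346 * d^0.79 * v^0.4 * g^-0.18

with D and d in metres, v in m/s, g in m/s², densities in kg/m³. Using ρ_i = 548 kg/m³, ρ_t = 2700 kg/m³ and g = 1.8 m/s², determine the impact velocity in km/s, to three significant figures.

v ≈ 23.2 km/s

Rearranging for v: v = [D / (1.47 · (548/2700)^0.346 · 350^0.79 · 1.8^-0.18)]^(1/0.4).
D = 4340 m.
(548/2700)^0.346 = 0.5759
350^0.79 = 102.3
1.8^-0.18 = 0.8996
Denominator = 1.47 × 0.5759 × 102.3 × 0.8996 = 77.91
D / 77.91 = 4340 / 77.91 = 55.71
v = 55.71^(1/0.4) = 55.71^2.5 = 23165 m/s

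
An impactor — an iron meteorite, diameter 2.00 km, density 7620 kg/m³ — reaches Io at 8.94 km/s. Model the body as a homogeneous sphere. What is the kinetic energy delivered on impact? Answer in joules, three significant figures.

E ≈ 1.28 × 10^21 J

d = 2000 m; v = 8940 m/s.
Mass m = (π/6) ρ d³ = (π/6) × 7620 × (2000)³ = 3.192 × 10^13 kg
E = ½ m v² = 0.5 × 3.192 × 10^13 × (8940)² = 1.276 × 10^21 J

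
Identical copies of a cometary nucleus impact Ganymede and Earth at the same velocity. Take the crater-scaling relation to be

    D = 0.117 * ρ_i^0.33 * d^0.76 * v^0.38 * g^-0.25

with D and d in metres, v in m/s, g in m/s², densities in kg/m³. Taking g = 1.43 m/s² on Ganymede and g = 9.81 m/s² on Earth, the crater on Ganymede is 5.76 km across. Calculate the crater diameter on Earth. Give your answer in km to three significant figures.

D ≈ 3.56 km

All impactor-dependent factors cancel in the ratio, leaving D_Earth/D_Ganymede = (g_Earth/g_Ganymede)^-0.25.
(9.81/1.43)^-0.25 = 6.860^-0.25 = 0.6179
D_Earth = 0.6179 × 5.76 km = 3.56 km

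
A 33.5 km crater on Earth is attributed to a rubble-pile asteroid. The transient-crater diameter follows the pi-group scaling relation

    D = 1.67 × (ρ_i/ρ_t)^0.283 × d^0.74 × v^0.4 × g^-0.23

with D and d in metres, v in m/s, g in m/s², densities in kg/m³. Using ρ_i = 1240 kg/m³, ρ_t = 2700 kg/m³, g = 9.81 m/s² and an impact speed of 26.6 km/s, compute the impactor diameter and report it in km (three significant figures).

Rearranging for d: d = [D / (1.67 · (1240/2700)^0.283 · 26600^0.4 · 9.81^-0.23)]^(1/0.74).
D = 33500 m.
(1240/2700)^0.283 = 0.8023
26600^0.4 = 58.88
9.81^-0.23 = 0.5914
Denominator = 1.67 × 0.8023 × 58.88 × 0.5914 = 46.66
D / 46.66 = 33500 / 46.66 = 718.0
d = 718.0^(1/0.74) = 718.0^1.3514 = 7240 m

d ≈ 7.24 km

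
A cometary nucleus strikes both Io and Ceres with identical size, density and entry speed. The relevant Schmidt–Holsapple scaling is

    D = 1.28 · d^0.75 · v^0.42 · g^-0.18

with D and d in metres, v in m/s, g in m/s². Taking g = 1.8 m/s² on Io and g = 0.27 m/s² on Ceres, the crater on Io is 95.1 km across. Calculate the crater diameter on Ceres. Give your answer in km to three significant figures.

All impactor-dependent factors cancel in the ratio, leaving D_Ceres/D_Io = (g_Ceres/g_Io)^-0.18.
(0.27/1.8)^-0.18 = 0.1500^-0.18 = 1.407
D_Ceres = 1.407 × 95.1 km = 134 km

D ≈ 134 km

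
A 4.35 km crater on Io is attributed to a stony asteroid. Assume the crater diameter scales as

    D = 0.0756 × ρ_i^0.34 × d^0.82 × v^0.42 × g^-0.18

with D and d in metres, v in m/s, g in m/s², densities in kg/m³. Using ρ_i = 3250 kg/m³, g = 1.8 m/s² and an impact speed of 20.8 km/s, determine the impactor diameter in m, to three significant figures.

d ≈ 156 m

Rearranging for d: d = [D / (0.0756 · 3250^0.34 · 20800^0.42 · 1.8^-0.18)]^(1/0.82).
D = 4350 m.
3250^0.34 = 15.63
20800^0.42 = 65.10
1.8^-0.18 = 0.8996
Denominator = 0.0756 × 15.63 × 65.10 × 0.8996 = 69.20
D / 69.20 = 4350 / 69.20 = 62.86
d = 62.86^(1/0.82) = 62.86^1.2195 = 156.0 m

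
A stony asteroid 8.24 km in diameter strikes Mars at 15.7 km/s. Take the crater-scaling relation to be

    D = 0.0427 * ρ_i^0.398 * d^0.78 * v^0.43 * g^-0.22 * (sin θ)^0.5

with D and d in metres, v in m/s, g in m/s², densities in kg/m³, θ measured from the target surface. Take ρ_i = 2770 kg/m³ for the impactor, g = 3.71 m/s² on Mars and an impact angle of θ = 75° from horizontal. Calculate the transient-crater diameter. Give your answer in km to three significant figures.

D ≈ 53.3 km

In SI units: d = 8240 m, v = 15700 m/s.
ρ_i^0.398 = 2770^0.398 = 23.45
d^0.78 = 8240^0.78 = 1134
v^0.43 = 15700^0.43 = 63.71
g^-0.22 = 3.71^-0.22 = 0.7494
(sin 75°)^0.5 = 0.9659^0.5 = 0.9828
D = 0.0427 × 23.45 × 1134 × 63.71 × 0.7494 × 0.9828 = 53281 m
   = 53.28 km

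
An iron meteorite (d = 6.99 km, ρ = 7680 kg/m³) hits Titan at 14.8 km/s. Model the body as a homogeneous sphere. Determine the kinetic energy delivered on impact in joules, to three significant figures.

E ≈ 1.50 × 10^23 J

d = 6990 m; v = 14800 m/s.
Mass m = (π/6) ρ d³ = (π/6) × 7680 × (6990)³ = 1.373 × 10^15 kg
E = ½ m v² = 0.5 × 1.373 × 10^15 × (14800)² = 1.504 × 10^23 J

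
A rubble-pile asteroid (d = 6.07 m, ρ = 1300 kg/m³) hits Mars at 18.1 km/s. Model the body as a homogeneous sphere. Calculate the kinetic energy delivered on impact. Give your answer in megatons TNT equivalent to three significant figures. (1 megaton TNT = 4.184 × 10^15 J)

E ≈ 5.96 × 10^-3 Mt TNT

v = 18100 m/s.
Mass m = (π/6) ρ d³ = (π/6) × 1300 × (6.07)³ = 1.522 × 10^5 kg
E = ½ m v² = 0.5 × 1.522 × 10^5 × (18100)² = 2.493 × 10^13 J
   = 2.493 × 10^13 / 4.184×10^15 = 5.958 × 10^-3 Mt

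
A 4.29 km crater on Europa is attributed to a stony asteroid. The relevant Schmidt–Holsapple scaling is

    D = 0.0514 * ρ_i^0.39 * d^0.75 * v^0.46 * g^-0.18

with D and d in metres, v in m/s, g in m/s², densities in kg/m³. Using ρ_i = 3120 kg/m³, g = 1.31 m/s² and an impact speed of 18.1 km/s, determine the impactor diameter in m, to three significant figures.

d ≈ 145 m

Rearranging for d: d = [D / (0.0514 · 3120^0.39 · 18100^0.46 · 1.31^-0.18)]^(1/0.75).
D = 4290 m.
3120^0.39 = 23.05
18100^0.46 = 90.89
1.31^-0.18 = 0.9526
Denominator = 0.0514 × 23.05 × 90.89 × 0.9526 = 102.6
D / 102.6 = 4290 / 102.6 = 41.81
d = 41.81^(1/0.75) = 41.81^1.3333 = 145.1 m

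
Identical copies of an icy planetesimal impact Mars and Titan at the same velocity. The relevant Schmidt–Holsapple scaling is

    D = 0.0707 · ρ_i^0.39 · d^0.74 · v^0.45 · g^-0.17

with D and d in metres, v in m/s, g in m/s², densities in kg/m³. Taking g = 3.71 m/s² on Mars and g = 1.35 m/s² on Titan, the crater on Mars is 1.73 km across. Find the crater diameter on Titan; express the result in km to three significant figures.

D ≈ 2.05 km

All impactor-dependent factors cancel in the ratio, leaving D_Titan/D_Mars = (g_Titan/g_Mars)^-0.17.
(1.35/3.71)^-0.17 = 0.3639^-0.17 = 1.187
D_Titan = 1.187 × 1.73 km = 2.05 km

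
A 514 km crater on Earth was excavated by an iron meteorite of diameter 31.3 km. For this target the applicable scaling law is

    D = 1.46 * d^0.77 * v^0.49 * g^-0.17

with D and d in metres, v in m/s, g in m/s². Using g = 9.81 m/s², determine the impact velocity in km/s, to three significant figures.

v ≈ 39.7 km/s

Rearranging for v: v = [D / (1.46 · 31300^0.77 · 9.81^-0.17)]^(1/0.49).
D = 514000 m.
31300^0.77 = 2894
9.81^-0.17 = 0.6783
Denominator = 1.46 × 2894 × 0.6783 = 2866
D / 2866 = 514000 / 2866 = 179.3
v = 179.3^(1/0.49) = 179.3^2.0408 = 39729 m/s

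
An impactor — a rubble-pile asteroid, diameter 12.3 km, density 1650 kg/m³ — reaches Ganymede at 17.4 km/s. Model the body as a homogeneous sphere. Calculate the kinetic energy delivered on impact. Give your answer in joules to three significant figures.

d = 12300 m; v = 17400 m/s.
Mass m = (π/6) ρ d³ = (π/6) × 1650 × (12300)³ = 1.608 × 10^15 kg
E = ½ m v² = 0.5 × 1.608 × 10^15 × (17400)² = 2.434 × 10^23 J

E ≈ 2.43 × 10^23 J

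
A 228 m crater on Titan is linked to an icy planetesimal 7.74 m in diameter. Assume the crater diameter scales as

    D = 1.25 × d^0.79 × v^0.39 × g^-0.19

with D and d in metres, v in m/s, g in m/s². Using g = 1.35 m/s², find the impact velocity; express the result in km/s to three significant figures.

v ≈ 11.5 km/s

Rearranging for v: v = [D / (1.25 · 7.74^0.79 · 1.35^-0.19)]^(1/0.39).
7.74^0.79 = 5.036
1.35^-0.19 = 0.9446
Denominator = 1.25 × 5.036 × 0.9446 = 5.946
D / 5.946 = 228 / 5.946 = 38.35
v = 38.35^(1/0.39) = 38.35^2.5641 = 11506 m/s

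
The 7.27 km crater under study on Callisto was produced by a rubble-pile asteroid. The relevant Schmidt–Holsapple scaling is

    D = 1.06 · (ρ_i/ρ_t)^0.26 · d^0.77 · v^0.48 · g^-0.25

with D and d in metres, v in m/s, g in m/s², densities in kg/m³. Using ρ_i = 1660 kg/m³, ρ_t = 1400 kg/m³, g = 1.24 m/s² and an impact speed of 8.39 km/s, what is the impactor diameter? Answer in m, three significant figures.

Rearranging for d: d = [D / (1.06 · (1660/1400)^0.26 · 8390^0.48 · 1.24^-0.25)]^(1/0.77).
D = 7270 m.
(1660/1400)^0.26 = 1.045
8390^0.48 = 76.45
1.24^-0.25 = 0.9476
Denominator = 1.06 × 1.045 × 76.45 × 0.9476 = 80.25
D / 80.25 = 7270 / 80.25 = 90.59
d = 90.59^(1/0.77) = 90.59^1.2987 = 348.1 m

d ≈ 348 m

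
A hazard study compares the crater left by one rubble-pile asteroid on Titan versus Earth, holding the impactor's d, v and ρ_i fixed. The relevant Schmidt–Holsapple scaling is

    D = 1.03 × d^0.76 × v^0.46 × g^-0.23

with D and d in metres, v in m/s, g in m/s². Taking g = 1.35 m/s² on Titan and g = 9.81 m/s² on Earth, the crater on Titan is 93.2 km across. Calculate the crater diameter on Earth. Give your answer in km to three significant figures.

D ≈ 59.1 km

All impactor-dependent factors cancel in the ratio, leaving D_Earth/D_Titan = (g_Earth/g_Titan)^-0.23.
(9.81/1.35)^-0.23 = 7.267^-0.23 = 0.6337
D_Earth = 0.6337 × 93.2 km = 59.1 km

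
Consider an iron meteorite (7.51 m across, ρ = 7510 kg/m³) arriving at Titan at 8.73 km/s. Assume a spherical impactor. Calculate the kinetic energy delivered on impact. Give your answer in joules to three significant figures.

v = 8730 m/s.
Mass m = (π/6) ρ d³ = (π/6) × 7510 × (7.51)³ = 1.666 × 10^6 kg
E = ½ m v² = 0.5 × 1.666 × 10^6 × (8730)² = 6.349 × 10^13 J

E ≈ 6.35 × 10^13 J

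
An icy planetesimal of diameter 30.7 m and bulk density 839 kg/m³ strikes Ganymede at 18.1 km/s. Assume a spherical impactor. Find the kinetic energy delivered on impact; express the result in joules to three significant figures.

E ≈ 2.08 × 10^15 J

v = 18100 m/s.
Mass m = (π/6) ρ d³ = (π/6) × 839 × (30.7)³ = 1.271 × 10^7 kg
E = ½ m v² = 0.5 × 1.271 × 10^7 × (18100)² = 2.082 × 10^15 J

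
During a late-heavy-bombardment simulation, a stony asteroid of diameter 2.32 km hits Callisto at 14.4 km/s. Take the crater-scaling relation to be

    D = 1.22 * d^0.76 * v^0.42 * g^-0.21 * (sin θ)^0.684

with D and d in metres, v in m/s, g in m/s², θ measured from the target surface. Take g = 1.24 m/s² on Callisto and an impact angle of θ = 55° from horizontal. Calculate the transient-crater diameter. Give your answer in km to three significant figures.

In SI units: d = 2320 m, v = 14400 m/s.
d^0.76 = 2320^0.76 = 361.2
v^0.42 = 14400^0.42 = 55.78
g^-0.21 = 1.24^-0.21 = 0.9558
(sin 55°)^0.684 = 0.8192^0.684 = 0.8725
D = 1.22 × 361.2 × 55.78 × 0.9558 × 0.8725 = 20498 m
   = 20.50 km

D ≈ 20.5 km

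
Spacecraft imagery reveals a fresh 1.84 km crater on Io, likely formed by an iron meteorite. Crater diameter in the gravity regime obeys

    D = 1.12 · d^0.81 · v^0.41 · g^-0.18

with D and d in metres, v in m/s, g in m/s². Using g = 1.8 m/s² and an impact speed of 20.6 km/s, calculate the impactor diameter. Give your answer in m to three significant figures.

Rearranging for d: d = [D / (1.12 · 20600^0.41 · 1.8^-0.18)]^(1/0.81).
D = 1840 m.
20600^0.41 = 58.71
1.8^-0.18 = 0.8996
Denominator = 1.12 × 58.71 × 0.8996 = 59.15
D / 59.15 = 1840 / 59.15 = 31.11
d = 31.11^(1/0.81) = 31.11^1.2346 = 69.68 m

d ≈ 69.7 m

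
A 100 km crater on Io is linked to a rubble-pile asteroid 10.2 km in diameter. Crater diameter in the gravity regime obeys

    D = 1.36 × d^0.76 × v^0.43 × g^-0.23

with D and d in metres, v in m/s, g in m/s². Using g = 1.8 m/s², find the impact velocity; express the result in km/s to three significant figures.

v ≈ 23.4 km/s

Rearranging for v: v = [D / (1.36 · 10200^0.76 · 1.8^-0.23)]^(1/0.43).
D = 100000 m.
10200^0.76 = 1113
1.8^-0.23 = 0.8735
Denominator = 1.36 × 1113 × 0.8735 = 1322
D / 1322 = 100000 / 1322 = 75.64
v = 75.64^(1/0.43) = 75.64^2.3256 = 23400 m/s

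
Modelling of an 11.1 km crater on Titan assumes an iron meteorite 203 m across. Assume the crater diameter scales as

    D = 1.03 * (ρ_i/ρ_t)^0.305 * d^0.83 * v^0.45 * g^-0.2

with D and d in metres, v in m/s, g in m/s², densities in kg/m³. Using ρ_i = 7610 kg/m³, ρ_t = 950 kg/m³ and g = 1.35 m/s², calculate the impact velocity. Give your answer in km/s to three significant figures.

Rearranging for v: v = [D / (1.03 · (7610/950)^0.305 · 203^0.83 · 1.35^-0.2)]^(1/0.45).
D = 11100 m.
(7610/950)^0.305 = 1.886
203^0.83 = 82.27
1.35^-0.2 = 0.9417
Denominator = 1.03 × 1.886 × 82.27 × 0.9417 = 150.5
D / 150.5 = 11100 / 150.5 = 73.75
v = 73.75^(1/0.45) = 73.75^2.2222 = 14143 m/s

v ≈ 14.1 km/s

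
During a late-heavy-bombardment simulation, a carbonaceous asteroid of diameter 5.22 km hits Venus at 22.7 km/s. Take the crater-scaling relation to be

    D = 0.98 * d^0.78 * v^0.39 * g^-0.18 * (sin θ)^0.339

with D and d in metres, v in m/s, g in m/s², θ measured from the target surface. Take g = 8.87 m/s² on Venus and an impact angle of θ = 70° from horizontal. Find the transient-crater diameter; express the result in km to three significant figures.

In SI units: d = 5220 m, v = 22700 m/s.
d^0.78 = 5220^0.78 = 793.9
v^0.39 = 22700^0.39 = 49.99
g^-0.18 = 8.87^-0.18 = 0.6751
(sin 70°)^0.339 = 0.9397^0.339 = 0.9791
D = 0.98 × 793.9 × 49.99 × 0.6751 × 0.9791 = 25708 m
   = 25.71 km

D ≈ 25.7 km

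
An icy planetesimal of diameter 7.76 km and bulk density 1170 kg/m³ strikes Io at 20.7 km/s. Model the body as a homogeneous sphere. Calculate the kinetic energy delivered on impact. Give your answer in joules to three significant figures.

E ≈ 6.13 × 10^22 J

d = 7760 m; v = 20700 m/s.
Mass m = (π/6) ρ d³ = (π/6) × 1170 × (7760)³ = 2.863 × 10^14 kg
E = ½ m v² = 0.5 × 2.863 × 10^14 × (20700)² = 6.134 × 10^22 J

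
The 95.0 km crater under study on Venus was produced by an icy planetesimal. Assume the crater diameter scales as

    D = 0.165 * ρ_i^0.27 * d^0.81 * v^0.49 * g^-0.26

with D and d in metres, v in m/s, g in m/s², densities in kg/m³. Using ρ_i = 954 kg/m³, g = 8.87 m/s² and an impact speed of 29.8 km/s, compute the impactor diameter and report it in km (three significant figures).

Rearranging for d: d = [D / (0.165 · 954^0.27 · 29800^0.49 · 8.87^-0.26)]^(1/0.81).
D = 95000 m.
954^0.27 = 6.375
29800^0.49 = 155.7
8.87^-0.26 = 0.5669
Denominator = 0.165 × 6.375 × 155.7 × 0.5669 = 92.85
D / 92.85 = 95000 / 92.85 = 1023
d = 1023^(1/0.81) = 1023^1.2346 = 5200 m

d ≈ 5.20 km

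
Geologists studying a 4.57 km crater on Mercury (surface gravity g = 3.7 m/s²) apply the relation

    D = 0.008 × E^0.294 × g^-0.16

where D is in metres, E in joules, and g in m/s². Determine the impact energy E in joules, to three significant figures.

E ≈ 7.77 × 10^19 J

Rearranging: E = [D / (0.008 · g^-0.16)]^(1/0.294).
D = 4570 m.
g^-0.16 = 3.7^-0.16 = 0.8111
D / (0.008 × 0.8111) = 4570 / (6.489 × 10^-3) = 7.043 × 10^5
E = (7.043 × 10^5)^3.4014 = 7.773 × 10^19 J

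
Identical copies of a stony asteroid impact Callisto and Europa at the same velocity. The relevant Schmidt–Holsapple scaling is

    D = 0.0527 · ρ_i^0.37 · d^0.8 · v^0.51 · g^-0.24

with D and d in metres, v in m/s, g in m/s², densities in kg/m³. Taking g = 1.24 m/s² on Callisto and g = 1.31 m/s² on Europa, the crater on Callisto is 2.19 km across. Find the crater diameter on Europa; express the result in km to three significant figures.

D ≈ 2.16 km

All impactor-dependent factors cancel in the ratio, leaving D_Europa/D_Callisto = (g_Europa/g_Callisto)^-0.24.
(1.31/1.24)^-0.24 = 1.056^-0.24 = 0.9870
D_Europa = 0.9870 × 2.19 km = 2.16 km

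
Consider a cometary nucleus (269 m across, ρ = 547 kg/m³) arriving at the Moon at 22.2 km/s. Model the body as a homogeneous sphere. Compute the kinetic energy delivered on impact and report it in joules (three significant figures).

v = 22200 m/s.
Mass m = (π/6) ρ d³ = (π/6) × 547 × (269)³ = 5.575 × 10^9 kg
E = ½ m v² = 0.5 × 5.575 × 10^9 × (22200)² = 1.374 × 10^18 J

E ≈ 1.37 × 10^18 J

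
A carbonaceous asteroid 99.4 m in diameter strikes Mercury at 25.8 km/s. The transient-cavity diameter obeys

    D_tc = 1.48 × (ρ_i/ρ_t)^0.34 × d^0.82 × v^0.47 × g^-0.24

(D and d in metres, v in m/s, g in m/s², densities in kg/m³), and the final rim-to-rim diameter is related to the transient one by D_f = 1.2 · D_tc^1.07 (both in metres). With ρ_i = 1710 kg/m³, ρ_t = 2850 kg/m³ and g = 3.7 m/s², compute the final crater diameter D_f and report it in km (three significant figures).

D_f ≈ 10.1 km

v = 25800 m/s.
(ρ_i/ρ_t)^0.34 = (1710/2850)^0.34 = 0.8406
d^0.82 = 99.4^0.82 = 43.44
v^0.47 = 25800^0.47 = 118.4
g^-0.24 = 3.7^-0.24 = 0.7305
D_tc = 1.48 × 0.8406 × 43.44 × 118.4 × 0.7305 = 4674 m
D_f = 1.2 × (4674)^1.07 = 10133 m
     = 10.13 km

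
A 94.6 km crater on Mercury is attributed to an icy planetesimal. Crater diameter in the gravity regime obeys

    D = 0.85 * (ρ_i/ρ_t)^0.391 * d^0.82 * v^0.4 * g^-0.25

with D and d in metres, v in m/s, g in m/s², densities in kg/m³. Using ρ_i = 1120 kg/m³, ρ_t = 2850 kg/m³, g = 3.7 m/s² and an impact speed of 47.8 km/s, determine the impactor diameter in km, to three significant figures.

d ≈ 17.3 km

Rearranging for d: d = [D / (0.85 · (1120/2850)^0.391 · 47800^0.4 · 3.7^-0.25)]^(1/0.82).
D = 94600 m.
(1120/2850)^0.391 = 0.6941
47800^0.4 = 74.43
3.7^-0.25 = 0.7210
Denominator = 0.85 × 0.6941 × 74.43 × 0.7210 = 31.66
D / 31.66 = 94600 / 31.66 = 2988
d = 2988^(1/0.82) = 2988^1.2195 = 17307 m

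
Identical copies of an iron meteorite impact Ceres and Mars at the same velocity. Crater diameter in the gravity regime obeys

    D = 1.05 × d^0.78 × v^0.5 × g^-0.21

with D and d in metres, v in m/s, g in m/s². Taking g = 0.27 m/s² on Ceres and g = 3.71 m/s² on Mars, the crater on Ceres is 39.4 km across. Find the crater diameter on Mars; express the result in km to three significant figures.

All impactor-dependent factors cancel in the ratio, leaving D_Mars/D_Ceres = (g_Mars/g_Ceres)^-0.21.
(3.71/0.27)^-0.21 = 13.74^-0.21 = 0.5768
D_Mars = 0.5768 × 39.4 km = 22.7 km

D ≈ 22.7 km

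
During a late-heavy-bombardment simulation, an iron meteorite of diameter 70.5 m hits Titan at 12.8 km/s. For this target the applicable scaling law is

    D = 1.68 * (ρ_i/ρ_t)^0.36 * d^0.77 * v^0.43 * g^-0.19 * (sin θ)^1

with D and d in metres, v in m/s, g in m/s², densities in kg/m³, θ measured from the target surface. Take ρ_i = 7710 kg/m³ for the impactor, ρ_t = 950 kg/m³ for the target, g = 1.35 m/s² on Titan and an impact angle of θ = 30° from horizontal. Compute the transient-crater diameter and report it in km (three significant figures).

D ≈ 2.61 km

In SI units: v = 12800 m/s.
(ρ_i/ρ_t)^0.36 = (7710/950)^0.36 = 2.125
d^0.77 = 70.5^0.77 = 26.49
v^0.43 = 12800^0.43 = 58.36
g^-0.19 = 1.35^-0.19 = 0.9446
(sin 30°)^1 = 0.5000^1 = 0.5000
D = 1.68 × 2.125 × 26.49 × 58.36 × 0.9446 × 0.5000 = 2607 m
   = 2.607 km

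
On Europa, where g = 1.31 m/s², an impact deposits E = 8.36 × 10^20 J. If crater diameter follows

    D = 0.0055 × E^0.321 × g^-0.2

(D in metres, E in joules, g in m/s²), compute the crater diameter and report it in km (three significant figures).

D ≈ 27.1 km

E^0.321 = (8.36 × 10^20)^0.321 = 5.200 × 10^6
g^-0.2 = 1.31^-0.2 = 0.9474
D = 0.0055 × 5.200 × 10^6 × 0.9474 = 27096 m
   = 27.10 km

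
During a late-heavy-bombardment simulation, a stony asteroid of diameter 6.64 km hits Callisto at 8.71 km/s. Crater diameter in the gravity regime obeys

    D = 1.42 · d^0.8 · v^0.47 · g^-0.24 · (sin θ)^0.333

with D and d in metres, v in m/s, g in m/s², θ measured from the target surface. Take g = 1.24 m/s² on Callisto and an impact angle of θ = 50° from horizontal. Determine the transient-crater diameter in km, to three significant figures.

In SI units: d = 6640 m, v = 8710 m/s.
d^0.8 = 6640^0.8 = 1142
v^0.47 = 8710^0.47 = 71.09
g^-0.24 = 1.24^-0.24 = 0.9497
(sin 50°)^0.333 = 0.7660^0.333 = 0.9151
D = 1.42 × 1142 × 71.09 × 0.9497 × 0.9151 = 1.002 × 10^5 m
   = 100.2 km

D ≈ 100 km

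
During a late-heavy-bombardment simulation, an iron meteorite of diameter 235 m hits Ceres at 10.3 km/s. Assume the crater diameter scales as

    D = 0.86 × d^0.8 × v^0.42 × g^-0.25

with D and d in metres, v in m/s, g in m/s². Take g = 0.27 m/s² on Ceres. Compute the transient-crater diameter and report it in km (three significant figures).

In SI units: v = 10300 m/s.
d^0.8 = 235^0.8 = 78.86
v^0.42 = 10300^0.42 = 48.46
g^-0.25 = 0.27^-0.25 = 1.387
D = 0.86 × 78.86 × 48.46 × 1.387 = 4558 m
   = 4.558 km

D ≈ 4.56 km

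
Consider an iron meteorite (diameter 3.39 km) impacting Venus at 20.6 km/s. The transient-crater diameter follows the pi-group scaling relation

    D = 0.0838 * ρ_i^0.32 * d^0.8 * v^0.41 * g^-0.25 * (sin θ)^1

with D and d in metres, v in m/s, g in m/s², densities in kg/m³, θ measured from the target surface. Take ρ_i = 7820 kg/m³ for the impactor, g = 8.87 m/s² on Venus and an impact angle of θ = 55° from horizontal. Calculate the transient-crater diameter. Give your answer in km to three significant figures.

In SI units: d = 3390 m, v = 20600 m/s.
ρ_i^0.32 = 7820^0.32 = 17.61
d^0.8 = 3390^0.8 = 667.1
v^0.41 = 20600^0.41 = 58.71
g^-0.25 = 8.87^-0.25 = 0.5795
(sin 55°)^1 = 0.8192^1 = 0.8192
D = 0.0838 × 17.61 × 667.1 × 58.71 × 0.5795 × 0.8192 = 27438 m
   = 27.44 km

D ≈ 27.4 km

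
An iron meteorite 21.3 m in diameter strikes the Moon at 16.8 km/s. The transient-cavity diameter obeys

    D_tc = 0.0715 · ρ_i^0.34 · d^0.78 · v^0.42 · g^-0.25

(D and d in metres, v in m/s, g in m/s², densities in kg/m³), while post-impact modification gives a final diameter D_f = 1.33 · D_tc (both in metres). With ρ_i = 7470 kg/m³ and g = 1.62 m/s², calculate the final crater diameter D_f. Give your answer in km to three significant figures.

v = 16800 m/s.
ρ_i^0.34 = 7470^0.34 = 20.75
d^0.78 = 21.3^0.78 = 10.87
v^0.42 = 16800^0.42 = 59.52
g^-0.25 = 1.62^-0.25 = 0.8864
D_tc = 0.0715 × 20.75 × 10.87 × 59.52 × 0.8864 = 850.8 m
D_f = 1.33 × 850.8 = 1132 m
     = 1.132 km

D_f ≈ 1.13 km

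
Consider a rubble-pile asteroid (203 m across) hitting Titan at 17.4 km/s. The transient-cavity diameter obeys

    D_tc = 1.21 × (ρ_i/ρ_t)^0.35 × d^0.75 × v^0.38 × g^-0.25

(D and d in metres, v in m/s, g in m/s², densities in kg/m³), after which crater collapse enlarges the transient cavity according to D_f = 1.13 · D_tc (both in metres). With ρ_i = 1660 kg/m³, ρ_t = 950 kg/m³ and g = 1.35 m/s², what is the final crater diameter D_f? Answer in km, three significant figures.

D_f ≈ 3.39 km

v = 17400 m/s.
(ρ_i/ρ_t)^0.35 = (1660/950)^0.35 = 1.216
d^0.75 = 203^0.75 = 53.78
v^0.38 = 17400^0.38 = 40.87
g^-0.25 = 1.35^-0.25 = 0.9277
D_tc = 1.21 × 1.216 × 53.78 × 40.87 × 0.9277 = 3000 m
D_f = 1.13 × 3000 = 3390 m
     = 3.390 km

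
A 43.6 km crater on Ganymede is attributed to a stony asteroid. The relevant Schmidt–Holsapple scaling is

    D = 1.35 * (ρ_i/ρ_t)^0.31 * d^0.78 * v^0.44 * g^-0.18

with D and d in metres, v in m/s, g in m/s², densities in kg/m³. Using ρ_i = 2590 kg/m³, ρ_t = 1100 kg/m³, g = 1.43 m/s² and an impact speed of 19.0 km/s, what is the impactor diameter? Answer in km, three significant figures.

d ≈ 1.80 km

Rearranging for d: d = [D / (1.35 · (2590/1100)^0.31 · 19000^0.44 · 1.43^-0.18)]^(1/0.78).
D = 43600 m.
(2590/1100)^0.31 = 1.304
19000^0.44 = 76.32
1.43^-0.18 = 0.9376
Denominator = 1.35 × 1.304 × 76.32 × 0.9376 = 126.0
D / 126.0 = 43600 / 126.0 = 346.0
d = 346.0^(1/0.78) = 346.0^1.2821 = 1800 m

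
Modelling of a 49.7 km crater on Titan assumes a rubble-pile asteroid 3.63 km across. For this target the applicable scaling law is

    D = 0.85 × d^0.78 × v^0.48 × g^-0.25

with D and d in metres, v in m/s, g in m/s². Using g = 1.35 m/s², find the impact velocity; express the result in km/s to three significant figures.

Rearranging for v: v = [D / (0.85 · 3630^0.78 · 1.35^-0.25)]^(1/0.48).
D = 49700 m.
3630^0.78 = 598.0
1.35^-0.25 = 0.9277
Denominator = 0.85 × 598.0 × 0.9277 = 471.5
D / 471.5 = 49700 / 471.5 = 105.4
v = 105.4^(1/0.48) = 105.4^2.0833 = 16375 m/s

v ≈ 16.4 km/s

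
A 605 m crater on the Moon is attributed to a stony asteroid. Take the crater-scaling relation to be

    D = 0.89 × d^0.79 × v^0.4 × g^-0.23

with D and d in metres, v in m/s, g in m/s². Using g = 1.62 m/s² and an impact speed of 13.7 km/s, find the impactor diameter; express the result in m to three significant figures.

Rearranging for d: d = [D / (0.89 · 13700^0.4 · 1.62^-0.23)]^(1/0.79).
13700^0.4 = 45.15
1.62^-0.23 = 0.8950
Denominator = 0.89 × 45.15 × 0.8950 = 35.96
D / 35.96 = 605 / 35.96 = 16.82
d = 16.82^(1/0.79) = 16.82^1.2658 = 35.62 m

d ≈ 35.6 m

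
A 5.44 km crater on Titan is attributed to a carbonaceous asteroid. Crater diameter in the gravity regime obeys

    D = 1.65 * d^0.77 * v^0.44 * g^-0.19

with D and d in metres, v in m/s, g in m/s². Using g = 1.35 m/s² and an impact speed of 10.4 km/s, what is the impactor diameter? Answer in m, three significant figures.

Rearranging for d: d = [D / (1.65 · 10400^0.44 · 1.35^-0.19)]^(1/0.77).
D = 5440 m.
10400^0.44 = 58.55
1.35^-0.19 = 0.9446
Denominator = 1.65 × 58.55 × 0.9446 = 91.26
D / 91.26 = 5440 / 91.26 = 59.61
d = 59.61^(1/0.77) = 59.61^1.2987 = 202.1 m

d ≈ 202 m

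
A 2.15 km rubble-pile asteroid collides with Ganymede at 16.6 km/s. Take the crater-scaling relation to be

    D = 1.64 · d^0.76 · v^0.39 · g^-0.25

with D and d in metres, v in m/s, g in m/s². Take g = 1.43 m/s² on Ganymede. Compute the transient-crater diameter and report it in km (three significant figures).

In SI units: d = 2150 m, v = 16600 m/s.
d^0.76 = 2150^0.76 = 340.9
v^0.39 = 16600^0.39 = 44.24
g^-0.25 = 1.43^-0.25 = 0.9145
D = 1.64 × 340.9 × 44.24 × 0.9145 = 22619 m
   = 22.62 km

D ≈ 22.6 km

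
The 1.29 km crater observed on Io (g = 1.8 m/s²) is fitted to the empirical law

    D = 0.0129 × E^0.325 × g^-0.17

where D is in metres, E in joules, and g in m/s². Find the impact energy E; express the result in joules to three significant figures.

E ≈ 3.30 × 10^15 J

Rearranging: E = [D / (0.0129 · g^-0.17)]^(1/0.325).
D = 1290 m.
g^-0.17 = 1.8^-0.17 = 0.9049
D / (0.0129 × 0.9049) = 1290 / (0.01167) = 1.105 × 10^5
E = (1.105 × 10^5)^3.0769 = 3.296 × 10^15 J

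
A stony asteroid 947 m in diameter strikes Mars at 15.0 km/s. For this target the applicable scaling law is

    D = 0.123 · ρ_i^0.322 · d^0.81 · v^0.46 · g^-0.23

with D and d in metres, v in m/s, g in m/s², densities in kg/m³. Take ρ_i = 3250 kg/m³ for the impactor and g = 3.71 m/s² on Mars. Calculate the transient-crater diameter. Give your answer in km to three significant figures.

D ≈ 26.4 km

In SI units: v = 15000 m/s.
ρ_i^0.322 = 3250^0.322 = 13.52
d^0.81 = 947^0.81 = 257.5
v^0.46 = 15000^0.46 = 83.37
g^-0.23 = 3.71^-0.23 = 0.7397
D = 0.123 × 13.52 × 257.5 × 83.37 × 0.7397 = 26407 m
   = 26.41 km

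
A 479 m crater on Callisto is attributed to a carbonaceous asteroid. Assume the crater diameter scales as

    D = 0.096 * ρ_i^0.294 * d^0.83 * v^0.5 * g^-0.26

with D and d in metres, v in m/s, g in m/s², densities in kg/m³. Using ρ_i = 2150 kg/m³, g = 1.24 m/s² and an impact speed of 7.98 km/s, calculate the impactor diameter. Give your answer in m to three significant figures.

d ≈ 8.99 m

Rearranging for d: d = [D / (0.096 · 2150^0.294 · 7980^0.5 · 1.24^-0.26)]^(1/0.83).
2150^0.294 = 9.544
7980^0.5 = 89.33
1.24^-0.26 = 0.9456
Denominator = 0.096 × 9.544 × 89.33 × 0.9456 = 77.39
D / 77.39 = 479 / 77.39 = 6.189
d = 6.189^(1/0.83) = 6.189^1.2048 = 8.990 m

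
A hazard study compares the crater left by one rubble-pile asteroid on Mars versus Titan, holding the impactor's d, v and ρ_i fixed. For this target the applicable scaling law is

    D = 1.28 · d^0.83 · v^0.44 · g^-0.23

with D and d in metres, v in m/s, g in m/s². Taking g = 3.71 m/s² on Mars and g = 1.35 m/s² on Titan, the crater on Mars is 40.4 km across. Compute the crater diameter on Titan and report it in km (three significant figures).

All impactor-dependent factors cancel in the ratio, leaving D_Titan/D_Mars = (g_Titan/g_Mars)^-0.23.
(1.35/3.71)^-0.23 = 0.3639^-0.23 = 1.262
D_Titan = 1.262 × 40.4 km = 51.0 km

D ≈ 51.0 km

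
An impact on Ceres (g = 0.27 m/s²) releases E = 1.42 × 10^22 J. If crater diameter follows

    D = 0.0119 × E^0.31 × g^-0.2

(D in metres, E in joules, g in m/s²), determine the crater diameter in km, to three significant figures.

E^0.31 = (1.42 × 10^22)^0.31 = 7.366 × 10^6
g^-0.2 = 0.27^-0.2 = 1.299
D = 0.0119 × 7.366 × 10^6 × 1.299 = 1.139 × 10^5 m
   = 113.9 km

D ≈ 114 km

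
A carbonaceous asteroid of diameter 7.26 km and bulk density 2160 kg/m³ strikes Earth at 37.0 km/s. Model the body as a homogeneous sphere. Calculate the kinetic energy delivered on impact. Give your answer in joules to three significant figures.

d = 7260 m; v = 37000 m/s.
Mass m = (π/6) ρ d³ = (π/6) × 2160 × (7260)³ = 4.328 × 10^14 kg
E = ½ m v² = 0.5 × 4.328 × 10^14 × (37000)² = 2.963 × 10^23 J

E ≈ 2.96 × 10^23 J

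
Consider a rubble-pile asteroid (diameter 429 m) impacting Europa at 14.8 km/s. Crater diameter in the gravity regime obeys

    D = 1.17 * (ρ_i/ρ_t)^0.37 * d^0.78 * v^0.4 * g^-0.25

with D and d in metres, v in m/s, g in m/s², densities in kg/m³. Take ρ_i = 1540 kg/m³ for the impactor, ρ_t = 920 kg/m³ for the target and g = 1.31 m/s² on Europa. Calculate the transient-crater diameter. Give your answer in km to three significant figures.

D ≈ 6.97 km

In SI units: v = 14800 m/s.
(ρ_i/ρ_t)^0.37 = (1540/920)^0.37 = 1.210
d^0.78 = 429^0.78 = 113.1
v^0.4 = 14800^0.4 = 46.57
g^-0.25 = 1.31^-0.25 = 0.9347
D = 1.17 × 1.210 × 113.1 × 46.57 × 0.9347 = 6970 m
   = 6.970 km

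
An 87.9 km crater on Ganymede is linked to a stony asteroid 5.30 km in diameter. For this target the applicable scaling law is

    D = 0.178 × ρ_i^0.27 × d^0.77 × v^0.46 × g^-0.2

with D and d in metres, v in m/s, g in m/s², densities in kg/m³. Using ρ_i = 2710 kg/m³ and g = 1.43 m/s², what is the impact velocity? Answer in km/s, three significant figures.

Rearranging for v: v = [D / (0.178 · 2710^0.27 · 5300^0.77 · 1.43^-0.2)]^(1/0.46).
D = 87900 m.
2710^0.27 = 8.451
5300^0.77 = 737.4
1.43^-0.2 = 0.9310
Denominator = 0.178 × 8.451 × 737.4 × 0.9310 = 1033
D / 1033 = 87900 / 1033 = 85.09
v = 85.09^(1/0.46) = 85.09^2.1739 = 15681 m/s

v ≈ 15.7 km/s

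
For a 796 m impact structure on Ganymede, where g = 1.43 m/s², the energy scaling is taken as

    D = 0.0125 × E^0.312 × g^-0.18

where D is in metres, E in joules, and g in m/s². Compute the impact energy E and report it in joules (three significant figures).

E ≈ 3.07 × 10^15 J

Rearranging: E = [D / (0.0125 · g^-0.18)]^(1/0.312).
g^-0.18 = 1.43^-0.18 = 0.9376
D / (0.0125 × 0.9376) = 796 / (0.01172) = 6.792 × 10^4
E = (6.792 × 10^4)^3.2051 = 3.069 × 10^15 J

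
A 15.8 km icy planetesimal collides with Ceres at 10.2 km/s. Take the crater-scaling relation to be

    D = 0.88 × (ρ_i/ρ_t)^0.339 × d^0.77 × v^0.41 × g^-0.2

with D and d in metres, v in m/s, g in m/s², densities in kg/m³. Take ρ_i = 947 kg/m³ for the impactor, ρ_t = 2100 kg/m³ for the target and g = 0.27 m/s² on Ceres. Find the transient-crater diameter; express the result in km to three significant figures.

In SI units: d = 15800 m, v = 10200 m/s.
(ρ_i/ρ_t)^0.339 = (947/2100)^0.339 = 0.7634
d^0.77 = 15800^0.77 = 1710
v^0.41 = 10200^0.41 = 44.01
g^-0.2 = 0.27^-0.2 = 1.299
D = 0.88 × 0.7634 × 1710 × 44.01 × 1.299 = 65674 m
   = 65.67 km

D ≈ 65.7 km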